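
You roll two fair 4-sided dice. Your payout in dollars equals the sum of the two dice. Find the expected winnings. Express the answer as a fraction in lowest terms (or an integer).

$5

Distribution of the sum of the two dice: 2 w.p. 1/16, 3 w.p. 1/8, 4 w.p. 3/16, 5 w.p. 1/4, 6 w.p. 3/16, 7 w.p. 1/8, …
E[payout] = (1/16)·2 + (1/8)·3 + (3/16)·4 + (1/4)·5 + (3/16)·6 + (1/8)·7 + (1/16)·8 = 5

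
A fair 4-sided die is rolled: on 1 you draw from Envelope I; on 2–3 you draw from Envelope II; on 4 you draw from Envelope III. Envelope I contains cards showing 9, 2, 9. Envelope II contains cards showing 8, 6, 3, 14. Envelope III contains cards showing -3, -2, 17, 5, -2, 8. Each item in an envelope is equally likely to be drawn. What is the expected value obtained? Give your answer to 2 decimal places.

6.50

E[X | Envelope I] = (9 + 2 + 9)/3 = 20/3
E[X | Envelope II] = (8 + 6 + 3 + 14)/4 = 31/4
E[X | Envelope III] = (-3 − 2 + 17 + 5 − 2 + 8)/6 = 23/6
E[X] = (1/4)·20/3 + (1/2)·31/4 + (1/4)·23/6 = 13/2 ≈ 6.50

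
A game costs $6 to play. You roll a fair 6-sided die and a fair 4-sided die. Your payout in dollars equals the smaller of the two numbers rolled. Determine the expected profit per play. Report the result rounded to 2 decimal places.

Distribution of the smaller of the two numbers rolled: 1 w.p. 3/8, 2 w.p. 7/24, 3 w.p. 5/24, 4 w.p. 1/8
E[payout] = (3/8)·1 + (7/24)·2 + (5/24)·3 + (1/8)·4 = 25/12
Expected profit = 25/12 − 6 = -47/12 ≈ -$3.92

-$3.92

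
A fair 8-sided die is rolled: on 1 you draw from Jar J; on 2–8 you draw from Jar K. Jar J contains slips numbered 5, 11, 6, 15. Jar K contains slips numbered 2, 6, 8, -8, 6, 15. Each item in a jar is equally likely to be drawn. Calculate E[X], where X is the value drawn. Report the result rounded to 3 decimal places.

E[X | Jar J] = (5 + 11 + 6 + 15)/4 = 37/4
E[X | Jar K] = (2 + 6 + 8 − 8 + 6 + 15)/6 = 29/6
E[X] = (1/8)·37/4 + (7/8)·29/6 = 517/96 ≈ 5.385

5.385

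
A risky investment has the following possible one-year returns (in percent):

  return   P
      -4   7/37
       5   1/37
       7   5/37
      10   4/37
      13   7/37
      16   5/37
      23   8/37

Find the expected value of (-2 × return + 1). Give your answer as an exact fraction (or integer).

E[-2x+1] = (7/37)·9 + (1/37)·(-9) + (5/37)·(-13) + (4/37)·(-19) + (7/37)·(-25) + (5/37)·(-31) + (8/37)·(-45)
     = -21

-21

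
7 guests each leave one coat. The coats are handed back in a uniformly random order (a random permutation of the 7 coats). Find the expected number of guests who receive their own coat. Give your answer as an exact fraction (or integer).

1

Let Xᵢ = 1 if person i gets their own coat. For each i, P(Xᵢ=1) = 1/7.
By linearity of expectation, E[X₁+…+X_7] = 7·(1/7) = 1.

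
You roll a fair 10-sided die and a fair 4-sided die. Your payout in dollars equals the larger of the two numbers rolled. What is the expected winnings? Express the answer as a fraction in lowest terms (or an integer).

Distribution of the larger of the two numbers rolled: 1 w.p. 1/40, 2 w.p. 3/40, 3 w.p. 1/8, 4 w.p. 7/40, 5 w.p. 1/10, 6 w.p. 1/10, …
E[payout] = (1/40)·1 + (3/40)·2 + (1/8)·3 + (7/40)·4 + (1/10)·5 + (1/10)·6 + (1/10)·7 + (1/10)·8 + (1/10)·9 + (1/10)·10 = 23/4

23/4 dollars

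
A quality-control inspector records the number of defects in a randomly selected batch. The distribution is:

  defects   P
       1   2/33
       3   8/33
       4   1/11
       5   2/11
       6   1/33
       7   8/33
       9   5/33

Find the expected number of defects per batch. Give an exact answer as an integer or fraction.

175/33

E[X] = (2/33)·1 + (8/33)·3 + (1/11)·4 + (2/11)·5 + (1/33)·6 + (8/33)·7 + (5/33)·9
     = 175/33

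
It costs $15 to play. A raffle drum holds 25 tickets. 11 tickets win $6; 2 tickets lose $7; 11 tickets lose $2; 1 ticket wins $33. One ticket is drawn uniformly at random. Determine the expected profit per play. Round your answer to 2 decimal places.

-$12.48

E[payout] = (11/25)·6 + (2/25)·(-7) + (11/25)·(-2) + (1/25)·33 = 63/25
Expected profit = 63/25 − 15 = -312/25 ≈ -$12.48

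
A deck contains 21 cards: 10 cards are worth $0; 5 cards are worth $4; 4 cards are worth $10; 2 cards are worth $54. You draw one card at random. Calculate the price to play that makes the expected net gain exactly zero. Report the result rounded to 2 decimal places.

E[payout] = (10/21)·0 + (5/21)·4 + (4/21)·10 + (2/21)·54 = 8
Fair fee = E[payout] = 8 ≈ $8.00

$8.00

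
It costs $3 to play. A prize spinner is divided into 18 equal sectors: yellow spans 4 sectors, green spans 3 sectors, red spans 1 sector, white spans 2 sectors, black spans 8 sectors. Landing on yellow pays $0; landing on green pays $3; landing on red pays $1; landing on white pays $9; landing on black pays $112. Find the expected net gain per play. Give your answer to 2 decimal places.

$48.33

E[payout] = (4/18)·0 + (3/18)·3 + (1/18)·1 + (2/18)·9 + (8/18)·112 = 154/3
Expected profit = 154/3 − 3 = 145/3 ≈ $48.33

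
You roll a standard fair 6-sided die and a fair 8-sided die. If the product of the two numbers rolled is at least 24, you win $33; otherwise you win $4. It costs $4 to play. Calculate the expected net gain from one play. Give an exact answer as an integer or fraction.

E[payout] = (35/48)·4 + (13/48)·33 = 569/48
Expected profit = 569/48 − 4 = 377/48

377/48 dollars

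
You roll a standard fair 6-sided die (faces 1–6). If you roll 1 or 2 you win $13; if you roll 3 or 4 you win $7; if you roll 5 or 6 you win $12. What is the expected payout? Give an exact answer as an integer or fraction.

E[payout] = (1/3)·7 + (1/3)·12 + (1/3)·13 = 32/3

32/3 dollars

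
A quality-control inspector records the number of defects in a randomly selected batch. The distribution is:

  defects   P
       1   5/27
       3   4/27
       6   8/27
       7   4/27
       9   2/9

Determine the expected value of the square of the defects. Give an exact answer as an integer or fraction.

E[X²] = (5/27)·1 + (4/27)·9 + (8/27)·36 + (4/27)·49 + (2/9)·81
     = 337/9

337/9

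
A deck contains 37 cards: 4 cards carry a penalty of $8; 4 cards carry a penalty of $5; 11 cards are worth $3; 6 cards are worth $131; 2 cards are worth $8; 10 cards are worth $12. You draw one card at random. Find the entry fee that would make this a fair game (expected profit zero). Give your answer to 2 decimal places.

E[payout] = (4/37)·(-8) + (4/37)·(-5) + (11/37)·3 + (6/37)·131 + (2/37)·8 + (10/37)·12 = 903/37
Fair fee = E[payout] = 903/37 ≈ $24.41

$24.41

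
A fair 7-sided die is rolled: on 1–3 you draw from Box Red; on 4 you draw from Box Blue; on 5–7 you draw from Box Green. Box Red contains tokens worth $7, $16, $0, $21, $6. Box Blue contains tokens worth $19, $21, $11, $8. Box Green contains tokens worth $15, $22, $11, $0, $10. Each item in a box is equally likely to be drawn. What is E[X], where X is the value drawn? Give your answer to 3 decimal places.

E[X | Box Red] = (7 + 16 + 0 + 21 + 6)/5 = 10
E[X | Box Blue] = (19 + 21 + 11 + 8)/4 = 59/4
E[X | Box Green] = (15 + 22 + 11 + 0 + 10)/5 = 58/5
E[X] = (3/7)·10 + (1/7)·59/4 + (3/7)·58/5 = 1591/140 ≈ 11.364

$11.364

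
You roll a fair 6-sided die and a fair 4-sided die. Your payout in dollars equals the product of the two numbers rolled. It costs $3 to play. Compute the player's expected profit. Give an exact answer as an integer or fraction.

23/4 dollars

Distribution of the product of the two numbers rolled: 1 w.p. 1/24, 2 w.p. 1/12, 3 w.p. 1/12, 4 w.p. 1/8, 5 w.p. 1/24, 6 w.p. 1/8, …
E[payout] = (1/24)·1 + (1/12)·2 + (1/12)·3 + (1/8)·4 + (1/24)·5 + (1/8)·6 + (1/12)·8 + (1/24)·9 + (1/24)·10 + (1/8)·12 + (1/24)·15 + (1/24)·16 + (1/24)·18 + (1/24)·20 + (1/24)·24 = 35/4
Expected profit = 35/4 − 3 = 23/4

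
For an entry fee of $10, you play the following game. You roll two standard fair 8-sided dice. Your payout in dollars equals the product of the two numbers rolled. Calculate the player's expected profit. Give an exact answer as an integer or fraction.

41/4 dollars

Distribution of the product of the two numbers rolled: 1 w.p. 1/64, 2 w.p. 1/32, 3 w.p. 1/32, 4 w.p. 3/64, 5 w.p. 1/32, 6 w.p. 1/16, …
E[payout] = (1/64)·1 + (1/32)·2 + (1/32)·3 + (3/64)·4 + (1/32)·5 + (1/16)·6 + (1/32)·7 + (1/16)·8 + (1/64)·9 + (1/32)·10 + (1/16)·12 + (1/32)·14 + (1/32)·15 + (3/64)·16 + (1/32)·18 + (1/32)·20 + (1/32)·21 + (1/16)·24 + (1/64)·25 + (1/32)·28 + (1/32)·30 + (1/32)·32 + (1/32)·35 + (1/64)·36 + (1/32)·40 + (1/32)·42 + (1/32)·48 + (1/64)·49 + (1/32)·56 + (1/64)·64 = 81/4
Expected profit = 81/4 − 10 = 41/4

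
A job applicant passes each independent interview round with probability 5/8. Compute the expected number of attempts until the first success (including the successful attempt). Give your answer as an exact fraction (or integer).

For a geometric distribution, E[trials] = 1/p = 1/(5/8) = 8/5.

8/5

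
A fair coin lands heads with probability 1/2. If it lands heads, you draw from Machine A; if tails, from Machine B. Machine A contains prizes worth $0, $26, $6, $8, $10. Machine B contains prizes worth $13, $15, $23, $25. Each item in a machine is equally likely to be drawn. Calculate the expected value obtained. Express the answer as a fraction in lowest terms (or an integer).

29/2 dollars

E[X | Machine A] = (0 + 26 + 6 + 8 + 10)/5 = 10
E[X | Machine B] = (13 + 15 + 23 + 25)/4 = 19
E[X] = (1/2)·10 + (1/2)·19 = 29/2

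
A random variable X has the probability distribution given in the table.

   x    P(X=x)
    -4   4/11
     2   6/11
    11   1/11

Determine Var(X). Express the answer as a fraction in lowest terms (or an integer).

E[X] = (4/11)·(-4) + (6/11)·2 + (1/11)·11 = 7/11
E[X²] = (4/11)·16 + (6/11)·4 + (1/11)·121 = 19
Var(X) = 19 − (7/11)² = 2250/121

2250/121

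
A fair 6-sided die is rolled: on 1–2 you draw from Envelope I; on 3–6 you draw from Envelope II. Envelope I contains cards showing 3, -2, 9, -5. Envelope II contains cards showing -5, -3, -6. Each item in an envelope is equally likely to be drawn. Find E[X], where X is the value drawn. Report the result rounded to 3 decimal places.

-2.694

E[X | Envelope I] = (3 − 2 + 9 − 5)/4 = 5/4
E[X | Envelope II] = (-5 − 3 − 6)/3 = -14/3
E[X] = (1/3)·5/4 + (2/3)·(-14/3) = -97/36 ≈ -2.694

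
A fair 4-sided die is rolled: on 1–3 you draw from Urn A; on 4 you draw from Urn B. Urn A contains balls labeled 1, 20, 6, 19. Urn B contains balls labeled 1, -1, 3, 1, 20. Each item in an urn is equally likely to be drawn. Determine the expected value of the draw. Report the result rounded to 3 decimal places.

9.825

E[X | Urn A] = (1 + 20 + 6 + 19)/4 = 23/2
E[X | Urn B] = (1 − 1 + 3 + 1 + 20)/5 = 24/5
E[X] = (3/4)·23/2 + (1/4)·24/5 = 393/40 ≈ 9.825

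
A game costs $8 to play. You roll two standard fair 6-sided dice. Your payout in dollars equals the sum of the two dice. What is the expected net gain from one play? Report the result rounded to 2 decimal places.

-$1.00

Distribution of the sum of the two dice: 2 w.p. 1/36, 3 w.p. 1/18, 4 w.p. 1/12, 5 w.p. 1/9, 6 w.p. 5/36, 7 w.p. 1/6, …
E[payout] = (1/36)·2 + (1/18)·3 + (1/12)·4 + (1/9)·5 + (5/36)·6 + (1/6)·7 + (5/36)·8 + (1/9)·9 + (1/12)·10 + (1/18)·11 + (1/36)·12 = 7
Expected profit = 7 − 8 = -1 ≈ -$1.00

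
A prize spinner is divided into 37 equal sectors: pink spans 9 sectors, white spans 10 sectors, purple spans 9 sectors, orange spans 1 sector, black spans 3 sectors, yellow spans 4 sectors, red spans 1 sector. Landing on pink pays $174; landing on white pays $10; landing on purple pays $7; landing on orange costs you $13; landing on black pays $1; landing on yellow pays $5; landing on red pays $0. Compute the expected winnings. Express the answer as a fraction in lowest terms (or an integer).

$47

E[payout] = (9/37)·174 + (10/37)·10 + (9/37)·7 + (1/37)·(-13) + (3/37)·1 + (4/37)·5 + (1/37)·0 = 47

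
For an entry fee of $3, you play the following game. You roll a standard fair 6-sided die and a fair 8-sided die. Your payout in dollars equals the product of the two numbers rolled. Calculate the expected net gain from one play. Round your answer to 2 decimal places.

$12.75

Distribution of the product of the two numbers rolled: 1 w.p. 1/48, 2 w.p. 1/24, 3 w.p. 1/24, 4 w.p. 1/16, 5 w.p. 1/24, 6 w.p. 1/12, …
E[payout] = (1/48)·1 + (1/24)·2 + (1/24)·3 + (1/16)·4 + (1/24)·5 + (1/12)·6 + (1/48)·7 + (1/16)·8 + (1/48)·9 + (1/24)·10 + (1/12)·12 + (1/48)·14 + (1/24)·15 + (1/24)·16 + (1/24)·18 + (1/24)·20 + (1/48)·21 + (1/16)·24 + (1/48)·25 + (1/48)·28 + (1/24)·30 + (1/48)·32 + (1/48)·35 + (1/48)·36 + (1/48)·40 + (1/48)·42 + (1/48)·48 = 63/4
Expected profit = 63/4 − 3 = 51/4 ≈ $12.75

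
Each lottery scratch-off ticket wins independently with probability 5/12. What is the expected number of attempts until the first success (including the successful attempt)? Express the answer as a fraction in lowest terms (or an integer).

For a geometric distribution, E[trials] = 1/p = 1/(5/12) = 12/5.

12/5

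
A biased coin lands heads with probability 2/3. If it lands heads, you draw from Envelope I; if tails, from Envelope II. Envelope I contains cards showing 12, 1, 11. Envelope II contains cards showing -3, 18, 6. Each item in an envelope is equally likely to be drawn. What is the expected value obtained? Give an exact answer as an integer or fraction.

23/3

E[X | Envelope I] = (12 + 1 + 11)/3 = 8
E[X | Envelope II] = (-3 + 18 + 6)/3 = 7
E[X] = (2/3)·8 + (1/3)·7 = 23/3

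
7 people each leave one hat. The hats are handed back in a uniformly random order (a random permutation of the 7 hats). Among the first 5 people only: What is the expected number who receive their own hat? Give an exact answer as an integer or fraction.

5/7

Let Xᵢ = 1 if person i gets their own hat. For each i, P(Xᵢ=1) = 1/7.
By linearity of expectation, E[X₁+…+X_5] = 5·(1/7) = 5/7.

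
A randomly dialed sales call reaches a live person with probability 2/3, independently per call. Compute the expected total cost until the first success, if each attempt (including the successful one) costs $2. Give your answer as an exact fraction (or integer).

$3

E[#attempts] = 1/p = 3/2; E[cost] = 2·3/2 = 3.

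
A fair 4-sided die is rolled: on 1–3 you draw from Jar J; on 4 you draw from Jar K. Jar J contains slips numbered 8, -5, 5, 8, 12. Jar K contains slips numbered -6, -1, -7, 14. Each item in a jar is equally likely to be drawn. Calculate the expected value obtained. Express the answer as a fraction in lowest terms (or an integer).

21/5

E[X | Jar J] = (8 − 5 + 5 + 8 + 12)/5 = 28/5
E[X | Jar K] = (-6 − 1 − 7 + 14)/4 = 0
E[X] = (3/4)·28/5 + (1/4)·0 = 21/5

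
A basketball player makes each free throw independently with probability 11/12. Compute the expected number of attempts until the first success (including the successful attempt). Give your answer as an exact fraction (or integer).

For a geometric distribution, E[trials] = 1/p = 1/(11/12) = 12/11.

12/11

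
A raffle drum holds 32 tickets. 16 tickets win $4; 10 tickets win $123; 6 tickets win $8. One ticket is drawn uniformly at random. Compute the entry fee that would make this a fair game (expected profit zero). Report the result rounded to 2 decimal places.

$41.94

E[payout] = (16/32)·4 + (10/32)·123 + (6/32)·8 = 671/16
Fair fee = E[payout] = 671/16 ≈ $41.94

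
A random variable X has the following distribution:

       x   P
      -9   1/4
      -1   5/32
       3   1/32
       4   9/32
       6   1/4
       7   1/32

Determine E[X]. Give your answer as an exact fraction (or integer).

E[X] = (1/4)·(-9) + (5/32)·(-1) + (1/32)·3 + (9/32)·4 + (1/4)·6 + (1/32)·7
     = 17/32

17/32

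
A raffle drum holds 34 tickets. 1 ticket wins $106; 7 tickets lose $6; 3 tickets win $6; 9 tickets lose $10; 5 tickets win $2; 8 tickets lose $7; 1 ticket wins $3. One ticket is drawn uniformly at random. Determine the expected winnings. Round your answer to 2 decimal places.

-$1.50

E[payout] = (1/34)·106 + (7/34)·(-6) + (3/34)·6 + (9/34)·(-10) + (5/34)·2 + (8/34)·(-7) + (1/34)·3 = -3/2
≈ -$1.50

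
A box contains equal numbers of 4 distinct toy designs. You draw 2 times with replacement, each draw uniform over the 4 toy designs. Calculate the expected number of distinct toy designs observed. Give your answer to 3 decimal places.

Let Xⱼ=1 if type j appears at least once. P(Xⱼ=1) = 1 − ((4−1)/4)^2 = 7/16.
E[#distinct] = 4·7/16 = 7/4.
≈ 1.750

1.750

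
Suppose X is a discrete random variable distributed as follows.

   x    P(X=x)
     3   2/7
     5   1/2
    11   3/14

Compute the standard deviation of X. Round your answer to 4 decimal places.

2.8891

E[X] = 40/7, E[X²] = 41
Var(X) = E[X²] − (E[X])² = 41 − 1600/49 = 409/49
SD(X) = √(409/49) ≈ 2.8891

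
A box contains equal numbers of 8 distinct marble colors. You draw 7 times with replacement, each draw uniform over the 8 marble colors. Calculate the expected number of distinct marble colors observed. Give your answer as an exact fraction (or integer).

Let Xⱼ=1 if type j appears at least once. P(Xⱼ=1) = 1 − ((8−1)/8)^7 = 1273609/2097152.
E[#distinct] = 8·1273609/2097152 = 1273609/262144.

1273609/262144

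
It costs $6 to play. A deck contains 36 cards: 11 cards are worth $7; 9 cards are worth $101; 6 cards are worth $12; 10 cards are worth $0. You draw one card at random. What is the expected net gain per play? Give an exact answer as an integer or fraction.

E[payout] = (11/36)·7 + (9/36)·101 + (6/36)·12 + (10/36)·0 = 529/18
Expected profit = 529/18 − 6 = 421/18

421/18 dollars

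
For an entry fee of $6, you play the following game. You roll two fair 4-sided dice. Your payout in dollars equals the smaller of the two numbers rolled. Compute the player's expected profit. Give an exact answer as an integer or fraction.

-33/8 dollars

Distribution of the smaller of the two numbers rolled: 1 w.p. 7/16, 2 w.p. 5/16, 3 w.p. 3/16, 4 w.p. 1/16
E[payout] = (7/16)·1 + (5/16)·2 + (3/16)·3 + (1/16)·4 = 15/8
Expected profit = 15/8 − 6 = -33/8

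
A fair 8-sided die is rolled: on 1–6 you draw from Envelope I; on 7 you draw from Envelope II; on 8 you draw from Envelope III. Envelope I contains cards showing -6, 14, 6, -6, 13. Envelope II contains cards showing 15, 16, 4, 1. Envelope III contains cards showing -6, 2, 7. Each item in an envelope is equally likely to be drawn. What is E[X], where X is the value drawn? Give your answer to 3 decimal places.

E[X | Envelope I] = (-6 + 14 + 6 − 6 + 13)/5 = 21/5
E[X | Envelope II] = (15 + 16 + 4 + 1)/4 = 9
E[X | Envelope III] = (-6 + 2 + 7)/3 = 1
E[X] = (3/4)·21/5 + (1/8)·9 + (1/8)·1 = 22/5 ≈ 4.400

4.400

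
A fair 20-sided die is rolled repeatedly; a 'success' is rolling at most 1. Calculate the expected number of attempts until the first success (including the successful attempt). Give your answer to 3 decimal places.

For a geometric distribution, E[trials] = 1/p = 1/(1/20) = 20.
≈ 20.000

20.000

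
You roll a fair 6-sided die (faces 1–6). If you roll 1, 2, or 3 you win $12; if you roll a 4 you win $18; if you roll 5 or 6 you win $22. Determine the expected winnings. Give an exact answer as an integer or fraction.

49/3 dollars

E[payout] = (1/2)·12 + (1/6)·18 + (1/3)·22 = 49/3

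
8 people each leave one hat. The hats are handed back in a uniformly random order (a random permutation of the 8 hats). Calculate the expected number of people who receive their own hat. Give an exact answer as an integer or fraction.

1

Let Xᵢ = 1 if person i gets their own hat. For each i, P(Xᵢ=1) = 1/8.
By linearity of expectation, E[X₁+…+X_8] = 8·(1/8) = 1.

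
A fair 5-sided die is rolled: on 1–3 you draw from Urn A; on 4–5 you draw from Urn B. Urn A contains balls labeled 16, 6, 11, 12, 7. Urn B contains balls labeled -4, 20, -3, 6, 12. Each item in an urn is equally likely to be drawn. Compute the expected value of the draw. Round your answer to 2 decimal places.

8.72

E[X | Urn A] = (16 + 6 + 11 + 12 + 7)/5 = 52/5
E[X | Urn B] = (-4 + 20 − 3 + 6 + 12)/5 = 31/5
E[X] = (3/5)·52/5 + (2/5)·31/5 = 218/25 ≈ 8.72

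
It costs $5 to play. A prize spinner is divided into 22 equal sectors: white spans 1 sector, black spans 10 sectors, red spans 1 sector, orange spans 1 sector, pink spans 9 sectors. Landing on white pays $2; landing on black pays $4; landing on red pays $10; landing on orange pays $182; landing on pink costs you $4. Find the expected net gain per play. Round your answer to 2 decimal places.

$4.00

E[payout] = (1/22)·2 + (10/22)·4 + (1/22)·10 + (1/22)·182 + (9/22)·(-4) = 9
Expected profit = 9 − 5 = 4 ≈ $4.00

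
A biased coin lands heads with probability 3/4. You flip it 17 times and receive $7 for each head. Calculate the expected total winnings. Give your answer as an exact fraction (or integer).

357/4 dollars

E[#heads] = 17·3/4 = 51/4 (linearity over flips).
E[winnings] = 7·51/4 = 357/4.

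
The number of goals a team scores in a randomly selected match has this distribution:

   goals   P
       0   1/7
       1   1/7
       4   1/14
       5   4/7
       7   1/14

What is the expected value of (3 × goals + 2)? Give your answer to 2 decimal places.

13.36

E[3x+2] = (1/7)·2 + (1/7)·5 + (1/14)·14 + (4/7)·17 + (1/14)·23
     = 187/14 ≈ 13.36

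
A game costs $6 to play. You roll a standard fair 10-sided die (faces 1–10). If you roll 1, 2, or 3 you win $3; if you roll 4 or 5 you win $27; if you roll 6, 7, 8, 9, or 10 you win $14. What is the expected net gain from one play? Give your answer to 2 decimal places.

E[payout] = (3/10)·3 + (1/2)·14 + (1/5)·27 = 133/10
Expected profit = 133/10 − 6 = 73/10 ≈ $7.30

$7.30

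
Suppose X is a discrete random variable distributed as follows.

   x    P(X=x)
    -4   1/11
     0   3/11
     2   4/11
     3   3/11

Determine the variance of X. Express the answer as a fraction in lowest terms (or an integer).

E[X] = (1/11)·(-4) + (3/11)·0 + (4/11)·2 + (3/11)·3 = 13/11
E[X²] = (1/11)·16 + (3/11)·0 + (4/11)·4 + (3/11)·9 = 59/11
Var(X) = 59/11 − (13/11)² = 480/121

480/121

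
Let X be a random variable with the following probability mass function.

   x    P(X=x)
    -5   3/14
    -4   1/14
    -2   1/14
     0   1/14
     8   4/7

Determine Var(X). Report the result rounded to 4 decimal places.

E[X] = (3/14)·(-5) + (1/14)·(-4) + (1/14)·(-2) + (1/14)·0 + (4/7)·8 = 43/14
E[X²] = (3/14)·25 + (1/14)·16 + (1/14)·4 + (1/14)·0 + (4/7)·64 = 607/14
Var(X) = 607/14 − (43/14)² = 6649/196 ≈ 33.9235

33.9235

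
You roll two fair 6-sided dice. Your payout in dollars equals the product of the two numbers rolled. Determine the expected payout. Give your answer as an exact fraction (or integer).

Distribution of the product of the two numbers rolled: 1 w.p. 1/36, 2 w.p. 1/18, 3 w.p. 1/18, 4 w.p. 1/12, 5 w.p. 1/18, 6 w.p. 1/9, …
E[payout] = (1/36)·1 + (1/18)·2 + (1/18)·3 + (1/12)·4 + (1/18)·5 + (1/9)·6 + (1/18)·8 + (1/36)·9 + (1/18)·10 + (1/9)·12 + (1/18)·15 + (1/36)·16 + (1/18)·18 + (1/18)·20 + (1/18)·24 + (1/36)·25 + (1/18)·30 + (1/36)·36 = 49/4

49/4 dollars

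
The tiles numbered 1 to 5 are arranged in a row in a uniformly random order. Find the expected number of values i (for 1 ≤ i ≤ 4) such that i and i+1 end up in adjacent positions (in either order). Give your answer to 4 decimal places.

1.6000

For each i ∈ {1,…,4}, let Xᵢ = 1 if i and i+1 are adjacent. P(Xᵢ=1) = 2·(5−1)!/5! = 2/5.
By linearity, E[ΣXᵢ] = (4)·(2/5) = 8/5.
≈ 1.6000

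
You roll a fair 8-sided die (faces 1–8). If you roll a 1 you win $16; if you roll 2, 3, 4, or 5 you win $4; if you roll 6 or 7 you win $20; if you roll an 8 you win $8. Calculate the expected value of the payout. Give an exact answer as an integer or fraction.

$10

E[payout] = (1/2)·4 + (1/8)·8 + (1/8)·16 + (1/4)·20 = 10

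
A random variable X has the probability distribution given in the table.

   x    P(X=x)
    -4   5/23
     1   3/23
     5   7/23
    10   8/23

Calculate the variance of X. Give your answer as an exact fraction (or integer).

E[X] = (5/23)·(-4) + (3/23)·1 + (7/23)·5 + (8/23)·10 = 98/23
E[X²] = (5/23)·16 + (3/23)·1 + (7/23)·25 + (8/23)·100 = 46
Var(X) = 46 − (98/23)² = 14730/529

14730/529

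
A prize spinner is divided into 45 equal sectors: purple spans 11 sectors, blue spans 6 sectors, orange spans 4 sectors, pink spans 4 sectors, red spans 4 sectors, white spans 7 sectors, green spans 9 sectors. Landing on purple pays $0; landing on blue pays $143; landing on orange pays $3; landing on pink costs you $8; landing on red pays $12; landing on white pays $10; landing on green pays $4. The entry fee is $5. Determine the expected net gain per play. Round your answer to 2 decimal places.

$17.04

E[payout] = (11/45)·0 + (6/45)·143 + (4/45)·3 + (4/45)·(-8) + (4/45)·12 + (7/45)·10 + (9/45)·4 = 992/45
Expected profit = 992/45 − 5 = 767/45 ≈ $17.04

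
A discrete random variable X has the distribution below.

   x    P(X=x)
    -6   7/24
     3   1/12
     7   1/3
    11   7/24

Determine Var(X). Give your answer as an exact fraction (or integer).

E[X] = (7/24)·(-6) + (1/12)·3 + (1/3)·7 + (7/24)·11 = 97/24
E[X²] = (7/24)·36 + (1/12)·9 + (1/3)·49 + (7/24)·121 = 503/8
Var(X) = 503/8 − (97/24)² = 26807/576

26807/576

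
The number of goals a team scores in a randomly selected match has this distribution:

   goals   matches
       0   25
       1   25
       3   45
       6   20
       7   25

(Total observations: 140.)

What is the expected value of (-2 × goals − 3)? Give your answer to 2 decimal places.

-9.50

Total = 140, so P(goals=0) = 25/140, etc.
E[-2x-3] = (5/28)·(-3) + (5/28)·(-5) + (9/28)·(-9) + (1/7)·(-15) + (5/28)·(-17)
     = -19/2 ≈ -9.50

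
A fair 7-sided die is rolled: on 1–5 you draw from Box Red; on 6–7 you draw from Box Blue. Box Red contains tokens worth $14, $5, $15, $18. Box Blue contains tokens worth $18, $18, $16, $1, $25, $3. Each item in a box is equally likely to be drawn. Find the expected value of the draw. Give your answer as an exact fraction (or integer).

E[X | Box Red] = (14 + 5 + 15 + 18)/4 = 13
E[X | Box Blue] = (18 + 18 + 16 + 1 + 25 + 3)/6 = 27/2
E[X] = (5/7)·13 + (2/7)·27/2 = 92/7

92/7 dollars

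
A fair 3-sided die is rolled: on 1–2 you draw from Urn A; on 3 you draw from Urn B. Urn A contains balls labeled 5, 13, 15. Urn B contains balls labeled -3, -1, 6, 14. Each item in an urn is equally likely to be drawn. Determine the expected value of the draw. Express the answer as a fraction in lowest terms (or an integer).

26/3

E[X | Urn A] = (5 + 13 + 15)/3 = 11
E[X | Urn B] = (-3 − 1 + 6 + 14)/4 = 4
E[X] = (2/3)·11 + (1/3)·4 = 26/3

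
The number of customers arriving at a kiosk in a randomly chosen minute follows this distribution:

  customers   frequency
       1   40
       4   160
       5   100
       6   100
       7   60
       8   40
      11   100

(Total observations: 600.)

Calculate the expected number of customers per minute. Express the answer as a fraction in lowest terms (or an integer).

181/30

Total = 600, so P(customers=1) = 40/600, etc.
E[X] = (1/15)·1 + (4/15)·4 + (1/6)·5 + (1/6)·6 + (1/10)·7 + (1/15)·8 + (1/6)·11
     = 181/30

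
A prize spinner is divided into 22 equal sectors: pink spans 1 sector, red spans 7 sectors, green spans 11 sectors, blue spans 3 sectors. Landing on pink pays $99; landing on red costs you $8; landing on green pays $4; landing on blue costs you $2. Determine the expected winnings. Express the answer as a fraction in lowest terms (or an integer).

E[payout] = (1/22)·99 + (7/22)·(-8) + (11/22)·4 + (3/22)·(-2) = 81/22

81/22 dollars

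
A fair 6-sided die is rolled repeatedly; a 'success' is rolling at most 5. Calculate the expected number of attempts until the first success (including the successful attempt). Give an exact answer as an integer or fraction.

6/5

For a geometric distribution, E[trials] = 1/p = 1/(5/6) = 6/5.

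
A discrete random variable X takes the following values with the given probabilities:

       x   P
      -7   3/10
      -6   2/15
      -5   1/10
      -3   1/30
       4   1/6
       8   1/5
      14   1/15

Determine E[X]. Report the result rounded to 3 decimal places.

E[X] = (3/10)·(-7) + (2/15)·(-6) + (1/10)·(-5) + (1/30)·(-3) + (1/6)·4 + (1/5)·8 + (1/15)·14
     = -3/10 ≈ -0.300

-0.300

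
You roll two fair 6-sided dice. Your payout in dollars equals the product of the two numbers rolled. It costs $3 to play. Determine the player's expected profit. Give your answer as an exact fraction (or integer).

37/4 dollars

Distribution of the product of the two numbers rolled: 1 w.p. 1/36, 2 w.p. 1/18, 3 w.p. 1/18, 4 w.p. 1/12, 5 w.p. 1/18, 6 w.p. 1/9, …
E[payout] = (1/36)·1 + (1/18)·2 + (1/18)·3 + (1/12)·4 + (1/18)·5 + (1/9)·6 + (1/18)·8 + (1/36)·9 + (1/18)·10 + (1/9)·12 + (1/18)·15 + (1/36)·16 + (1/18)·18 + (1/18)·20 + (1/18)·24 + (1/36)·25 + (1/18)·30 + (1/36)·36 = 49/4
Expected profit = 49/4 − 3 = 37/4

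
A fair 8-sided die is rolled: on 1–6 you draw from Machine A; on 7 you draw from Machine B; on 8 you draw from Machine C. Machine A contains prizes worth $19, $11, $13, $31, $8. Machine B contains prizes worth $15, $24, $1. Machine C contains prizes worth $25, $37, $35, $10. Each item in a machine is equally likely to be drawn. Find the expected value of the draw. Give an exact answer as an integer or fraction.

8309/480 dollars

E[X | Machine A] = (19 + 11 + 13 + 31 + 8)/5 = 82/5
E[X | Machine B] = (15 + 24 + 1)/3 = 40/3
E[X | Machine C] = (25 + 37 + 35 + 10)/4 = 107/4
E[X] = (3/4)·82/5 + (1/8)·40/3 + (1/8)·107/4 = 8309/480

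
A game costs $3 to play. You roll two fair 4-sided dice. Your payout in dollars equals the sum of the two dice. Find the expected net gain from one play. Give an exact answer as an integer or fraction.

$2

Distribution of the sum of the two dice: 2 w.p. 1/16, 3 w.p. 1/8, 4 w.p. 3/16, 5 w.p. 1/4, 6 w.p. 3/16, 7 w.p. 1/8, …
E[payout] = (1/16)·2 + (1/8)·3 + (3/16)·4 + (1/4)·5 + (3/16)·6 + (1/8)·7 + (1/16)·8 = 5
Expected profit = 5 − 3 = 2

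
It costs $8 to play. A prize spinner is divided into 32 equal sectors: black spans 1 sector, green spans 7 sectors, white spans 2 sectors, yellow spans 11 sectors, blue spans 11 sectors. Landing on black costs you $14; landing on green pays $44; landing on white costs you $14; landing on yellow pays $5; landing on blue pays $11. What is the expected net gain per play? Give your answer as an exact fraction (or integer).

E[payout] = (1/32)·(-14) + (7/32)·44 + (2/32)·(-14) + (11/32)·5 + (11/32)·11 = 221/16
Expected profit = 221/16 − 8 = 93/16

93/16 dollars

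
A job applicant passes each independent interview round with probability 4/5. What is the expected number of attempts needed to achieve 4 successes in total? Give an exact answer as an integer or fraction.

By linearity (sum of 4 independent geometric waits), E[trials] = 4/p = 4/(4/5) = 5.

5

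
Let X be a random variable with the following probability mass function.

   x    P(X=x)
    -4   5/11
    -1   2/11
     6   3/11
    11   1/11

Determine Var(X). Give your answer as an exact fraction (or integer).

E[X] = (5/11)·(-4) + (2/11)·(-1) + (3/11)·6 + (1/11)·11 = 7/11
E[X²] = (5/11)·16 + (2/11)·1 + (3/11)·36 + (1/11)·121 = 311/11
Var(X) = 311/11 − (7/11)² = 3372/121

3372/121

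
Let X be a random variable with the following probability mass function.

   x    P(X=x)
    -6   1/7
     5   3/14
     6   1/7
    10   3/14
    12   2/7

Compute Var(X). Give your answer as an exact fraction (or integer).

6681/196

E[X] = (1/7)·(-6) + (3/14)·5 + (1/7)·6 + (3/14)·10 + (2/7)·12 = 93/14
E[X²] = (1/7)·36 + (3/14)·25 + (1/7)·36 + (3/14)·100 + (2/7)·144 = 1095/14
Var(X) = 1095/14 − (93/14)² = 6681/196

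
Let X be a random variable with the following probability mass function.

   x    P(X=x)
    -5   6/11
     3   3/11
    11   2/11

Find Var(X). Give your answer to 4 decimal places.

38.0826

E[X] = (6/11)·(-5) + (3/11)·3 + (2/11)·11 = 1/11
E[X²] = (6/11)·25 + (3/11)·9 + (2/11)·121 = 419/11
Var(X) = 419/11 − (1/11)² = 4608/121 ≈ 38.0826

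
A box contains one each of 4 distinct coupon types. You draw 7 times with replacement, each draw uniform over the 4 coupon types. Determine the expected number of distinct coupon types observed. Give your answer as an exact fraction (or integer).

14197/4096

Let Xⱼ=1 if type j appears at least once. P(Xⱼ=1) = 1 − ((4−1)/4)^7 = 14197/16384.
E[#distinct] = 4·14197/16384 = 14197/4096.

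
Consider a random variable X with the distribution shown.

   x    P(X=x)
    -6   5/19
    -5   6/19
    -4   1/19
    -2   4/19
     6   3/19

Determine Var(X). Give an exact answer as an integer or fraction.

E[X] = (5/19)·(-6) + (6/19)·(-5) + (1/19)·(-4) + (4/19)·(-2) + (3/19)·6 = -54/19
E[X²] = (5/19)·36 + (6/19)·25 + (1/19)·16 + (4/19)·4 + (3/19)·36 = 470/19
Var(X) = 470/19 − (-54/19)² = 6014/361

6014/361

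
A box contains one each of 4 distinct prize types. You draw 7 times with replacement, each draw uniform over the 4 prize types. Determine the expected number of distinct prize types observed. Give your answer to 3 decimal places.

Let Xⱼ=1 if type j appears at least once. P(Xⱼ=1) = 1 − ((4−1)/4)^7 = 14197/16384.
E[#distinct] = 4·14197/16384 = 14197/4096.
≈ 3.466

3.466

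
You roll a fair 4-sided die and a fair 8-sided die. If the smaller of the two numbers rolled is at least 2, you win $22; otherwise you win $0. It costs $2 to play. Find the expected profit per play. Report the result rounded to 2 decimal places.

E[payout] = (11/32)·0 + (21/32)·22 = 231/16
Expected profit = 231/16 − 2 = 199/16 ≈ $12.44

$12.44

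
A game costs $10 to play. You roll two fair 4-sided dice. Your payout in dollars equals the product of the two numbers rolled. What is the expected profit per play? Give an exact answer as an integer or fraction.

Distribution of the product of the two numbers rolled: 1 w.p. 1/16, 2 w.p. 1/8, 3 w.p. 1/8, 4 w.p. 3/16, 6 w.p. 1/8, 8 w.p. 1/8, …
E[payout] = (1/16)·1 + (1/8)·2 + (1/8)·3 + (3/16)·4 + (1/8)·6 + (1/8)·8 + (1/16)·9 + (1/8)·12 + (1/16)·16 = 25/4
Expected profit = 25/4 − 10 = -15/4

-15/4 dollars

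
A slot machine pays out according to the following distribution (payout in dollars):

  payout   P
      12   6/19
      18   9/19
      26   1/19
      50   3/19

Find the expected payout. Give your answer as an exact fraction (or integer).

410/19 dollars

E[X] = (6/19)·12 + (9/19)·18 + (1/19)·26 + (3/19)·50
     = 410/19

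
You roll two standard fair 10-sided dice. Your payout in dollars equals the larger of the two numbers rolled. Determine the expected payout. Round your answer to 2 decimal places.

Distribution of the larger of the two numbers rolled: 1 w.p. 1/100, 2 w.p. 3/100, 3 w.p. 1/20, 4 w.p. 7/100, 5 w.p. 9/100, 6 w.p. 11/100, …
E[payout] = (1/100)·1 + (3/100)·2 + (1/20)·3 + (7/100)·4 + (9/100)·5 + (11/100)·6 + (13/100)·7 + (3/20)·8 + (17/100)·9 + (19/100)·10 = 143/20
≈ $7.15

$7.15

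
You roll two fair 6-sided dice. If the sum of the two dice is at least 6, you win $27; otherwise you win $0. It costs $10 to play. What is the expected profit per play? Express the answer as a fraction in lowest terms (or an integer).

19/2 dollars

E[payout] = (5/18)·0 + (13/18)·27 = 39/2
Expected profit = 39/2 − 10 = 19/2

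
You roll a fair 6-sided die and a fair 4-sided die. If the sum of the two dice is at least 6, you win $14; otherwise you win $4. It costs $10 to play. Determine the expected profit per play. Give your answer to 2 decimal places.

E[payout] = (5/12)·4 + (7/12)·14 = 59/6
Expected profit = 59/6 − 10 = -1/6 ≈ -$0.17

-$0.17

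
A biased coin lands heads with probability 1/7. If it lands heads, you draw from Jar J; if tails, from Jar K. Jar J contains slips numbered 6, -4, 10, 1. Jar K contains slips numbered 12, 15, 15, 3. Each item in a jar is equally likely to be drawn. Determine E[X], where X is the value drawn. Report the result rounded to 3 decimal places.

E[X | Jar J] = (6 − 4 + 10 + 1)/4 = 13/4
E[X | Jar K] = (12 + 15 + 15 + 3)/4 = 45/4
E[X] = (1/7)·13/4 + (6/7)·45/4 = 283/28 ≈ 10.107

10.107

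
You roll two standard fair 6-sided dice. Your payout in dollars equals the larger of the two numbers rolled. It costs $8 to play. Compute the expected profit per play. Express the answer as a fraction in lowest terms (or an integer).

Distribution of the larger of the two numbers rolled: 1 w.p. 1/36, 2 w.p. 1/12, 3 w.p. 5/36, 4 w.p. 7/36, 5 w.p. 1/4, 6 w.p. 11/36
E[payout] = (1/36)·1 + (1/12)·2 + (5/36)·3 + (7/36)·4 + (1/4)·5 + (11/36)·6 = 161/36
Expected profit = 161/36 − 8 = -127/36

-127/36 dollars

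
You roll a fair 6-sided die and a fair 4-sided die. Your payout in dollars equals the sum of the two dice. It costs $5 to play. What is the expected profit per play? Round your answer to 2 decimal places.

Distribution of the sum of the two dice: 2 w.p. 1/24, 3 w.p. 1/12, 4 w.p. 1/8, 5 w.p. 1/6, 6 w.p. 1/6, 7 w.p. 1/6, …
E[payout] = (1/24)·2 + (1/12)·3 + (1/8)·4 + (1/6)·5 + (1/6)·6 + (1/6)·7 + (1/8)·8 + (1/12)·9 + (1/24)·10 = 6
Expected profit = 6 − 5 = 1 ≈ $1.00

$1.00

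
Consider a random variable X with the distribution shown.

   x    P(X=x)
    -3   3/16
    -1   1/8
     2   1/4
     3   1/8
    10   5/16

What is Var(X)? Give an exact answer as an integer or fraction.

E[X] = (3/16)·(-3) + (1/8)·(-1) + (1/4)·2 + (1/8)·3 + (5/16)·10 = 53/16
E[X²] = (3/16)·9 + (1/8)·1 + (1/4)·4 + (1/8)·9 + (5/16)·100 = 563/16
Var(X) = 563/16 − (53/16)² = 6199/256

6199/256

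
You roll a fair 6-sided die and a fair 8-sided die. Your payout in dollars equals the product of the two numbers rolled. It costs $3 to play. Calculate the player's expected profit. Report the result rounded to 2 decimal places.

Distribution of the product of the two numbers rolled: 1 w.p. 1/48, 2 w.p. 1/24, 3 w.p. 1/24, 4 w.p. 1/16, 5 w.p. 1/24, 6 w.p. 1/12, …
E[payout] = (1/48)·1 + (1/24)·2 + (1/24)·3 + (1/16)·4 + (1/24)·5 + (1/12)·6 + (1/48)·7 + (1/16)·8 + (1/48)·9 + (1/24)·10 + (1/12)·12 + (1/48)·14 + (1/24)·15 + (1/24)·16 + (1/24)·18 + (1/24)·20 + (1/48)·21 + (1/16)·24 + (1/48)·25 + (1/48)·28 + (1/24)·30 + (1/48)·32 + (1/48)·35 + (1/48)·36 + (1/48)·40 + (1/48)·42 + (1/48)·48 = 63/4
Expected profit = 63/4 − 3 = 51/4 ≈ $12.75

$12.75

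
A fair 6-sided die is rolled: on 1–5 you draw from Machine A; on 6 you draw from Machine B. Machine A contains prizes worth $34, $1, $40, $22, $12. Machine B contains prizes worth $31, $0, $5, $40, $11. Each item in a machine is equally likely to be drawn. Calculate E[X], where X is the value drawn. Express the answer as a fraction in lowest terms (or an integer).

316/15 dollars

E[X | Machine A] = (34 + 1 + 40 + 22 + 12)/5 = 109/5
E[X | Machine B] = (31 + 0 + 5 + 40 + 11)/5 = 87/5
E[X] = (5/6)·109/5 + (1/6)·87/5 = 316/15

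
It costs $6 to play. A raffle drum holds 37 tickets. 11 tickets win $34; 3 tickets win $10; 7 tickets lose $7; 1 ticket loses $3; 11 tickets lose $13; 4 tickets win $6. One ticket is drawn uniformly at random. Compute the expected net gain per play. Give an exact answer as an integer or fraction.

E[payout] = (11/37)·34 + (3/37)·10 + (7/37)·(-7) + (1/37)·(-3) + (11/37)·(-13) + (4/37)·6 = 233/37
Expected profit = 233/37 − 6 = 11/37

11/37 dollars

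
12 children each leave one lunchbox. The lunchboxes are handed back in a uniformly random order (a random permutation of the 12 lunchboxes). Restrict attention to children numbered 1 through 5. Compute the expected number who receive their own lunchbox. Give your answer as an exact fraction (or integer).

Let Xᵢ = 1 if person i gets their own lunchbox. For each i, P(Xᵢ=1) = 1/12.
By linearity of expectation, E[X₁+…+X_5] = 5·(1/12) = 5/12.

5/12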